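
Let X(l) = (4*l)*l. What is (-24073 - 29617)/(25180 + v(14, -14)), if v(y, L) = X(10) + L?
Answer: -26845/12783 ≈ -2.1001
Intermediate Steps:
X(l) = 4*l**2
v(y, L) = 400 + L (v(y, L) = 4*10**2 + L = 4*100 + L = 400 + L)
(-24073 - 29617)/(25180 + v(14, -14)) = (-24073 - 29617)/(25180 + (400 - 14)) = -53690/(25180 + 386) = -53690/25566 = -53690*1/25566 = -26845/12783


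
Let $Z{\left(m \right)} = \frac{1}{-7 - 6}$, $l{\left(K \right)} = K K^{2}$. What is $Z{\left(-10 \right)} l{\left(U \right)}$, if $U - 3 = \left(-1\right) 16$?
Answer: $169$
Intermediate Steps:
$U = -13$ ($U = 3 - 16 = -13$)
$l{\left(K \right)} = K^{3}$
$Z{\left(m \right)} = - \frac{1}{13}$ ($Z{\left(m \right)} = \frac{1}{-13} = - \frac{1}{13}$)
$Z{\left(-10 \right)} l{\left(U \right)} = - \frac{\left(-13\right)^{3}}{13} = \left(- \frac{1}{13}\right) \left(-2197\right) = 169$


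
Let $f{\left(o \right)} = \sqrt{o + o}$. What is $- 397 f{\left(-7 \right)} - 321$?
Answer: $-321 - 397 i \sqrt{14} \approx -321.0 - 1485.4 i$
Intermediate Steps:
$f{\left(o \right)} = \sqrt{2} \sqrt{o}$ ($f{\left(o \right)} = \sqrt{2 o} = \sqrt{2} \sqrt{o}$)
$- 397 f{\left(-7 \right)} - 321 = - 397 \sqrt{2} \sqrt{-7} - 321 = - 397 \sqrt{2} i \sqrt{7} - 321 = - 397 i \sqrt{14} - 321 = -321 - 397 i \sqrt{14}$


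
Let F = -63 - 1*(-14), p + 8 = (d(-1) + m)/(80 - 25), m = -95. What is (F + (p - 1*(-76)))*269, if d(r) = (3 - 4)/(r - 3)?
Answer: 1022469/220 ≈ 4647.6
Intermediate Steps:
d(r) = -1/(-3 + r)
p = -2139/220 (p = -8 + (-1/(-3 - 1) - 95)/(80 - 25) = -8 + (-1/(-4) - 95)/55 = -8 + (-1*(-1/4) - 95)*(1/55) = -8 + (1/4 - 95)*(1/55) = -8 - 379/4*1/55 = -8 - 379/220 = -2139/220 ≈ -9.7227)
F = -49 (F = -63 + 14 = -49)
(F + (p - 1*(-76)))*269 = (-49 + (-2139/220 - 1*(-76)))*269 = (-49 + (-2139/220 + 76))*269 = (-49 + 14581/220)*269 = (3801/220)*269 = 1022469/220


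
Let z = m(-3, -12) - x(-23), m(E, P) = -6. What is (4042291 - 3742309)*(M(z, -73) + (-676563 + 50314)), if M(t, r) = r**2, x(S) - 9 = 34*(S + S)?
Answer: -186264823440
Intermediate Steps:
x(S) = 9 + 68*S (x(S) = 9 + 34*(S + S) = 9 + 34*(2*S) = 9 + 68*S)
z = 1549 (z = -6 - (9 + 68*(-23)) = -6 - (9 - 1564) = -6 - 1*(-1555) = -6 + 1555 = 1549)
(4042291 - 3742309)*(M(z, -73) + (-676563 + 50314)) = (4042291 - 3742309)*((-73)**2 + (-676563 + 50314)) = 299982*(5329 - 626249) = 299982*(-620920) = -186264823440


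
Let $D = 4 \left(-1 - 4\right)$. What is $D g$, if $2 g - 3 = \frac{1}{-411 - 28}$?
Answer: $- \frac{13160}{439} \approx -29.977$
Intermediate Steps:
$g = \frac{658}{439}$ ($g = \frac{3}{2} + \frac{1}{2 \left(-411 - 28\right)} = \frac{3}{2} + \frac{1}{2 \left(-439\right)} = \frac{3}{2} + \frac{1}{2} \left(- \frac{1}{439}\right) = \frac{3}{2} - \frac{1}{878} = \frac{658}{439} \approx 1.4989$)
$D = -20$ ($D = 4 \left(-5\right) = -20$)
$D g = \left(-20\right) \frac{658}{439} = - \frac{13160}{439}$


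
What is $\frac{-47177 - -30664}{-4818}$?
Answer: $\frac{16513}{4818} \approx 3.4274$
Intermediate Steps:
$\frac{-47177 - -30664}{-4818} = \left(-47177 + 30664\right) \left(- \frac{1}{4818}\right) = \left(-16513\right) \left(- \frac{1}{4818}\right) = \frac{16513}{4818}$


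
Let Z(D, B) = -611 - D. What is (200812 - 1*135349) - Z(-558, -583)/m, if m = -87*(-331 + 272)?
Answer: 336021632/5133 ≈ 65463.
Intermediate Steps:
m = 5133 (m = -87*(-59) = 5133)
(200812 - 1*135349) - Z(-558, -583)/m = (200812 - 1*135349) - (-611 - 1*(-558))/5133 = (200812 - 135349) - (-611 + 558)/5133 = 65463 - (-53)/5133 = 65463 - 1*(-53/5133) = 65463 + 53/5133 = 336021632/5133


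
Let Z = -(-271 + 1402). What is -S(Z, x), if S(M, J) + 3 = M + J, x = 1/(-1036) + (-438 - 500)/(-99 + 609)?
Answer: 300066259/264180 ≈ 1135.8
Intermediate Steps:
x = -486139/264180 (x = -1/1036 - 938/510 = -1/1036 - 938*1/510 = -1/1036 - 469/255 = -486139/264180 ≈ -1.8402)
Z = -1131 (Z = -1*1131 = -1131)
S(M, J) = -3 + J + M (S(M, J) = -3 + (M + J) = -3 + (J + M) = -3 + J + M)
-S(Z, x) = -(-3 - 486139/264180 - 1131) = -1*(-300066259/264180) = 300066259/264180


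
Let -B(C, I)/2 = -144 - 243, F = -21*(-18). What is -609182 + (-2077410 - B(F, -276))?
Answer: -2687366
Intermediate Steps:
F = 378
B(C, I) = 774 (B(C, I) = -2*(-144 - 243) = -2*(-387) = 774)
-609182 + (-2077410 - B(F, -276)) = -609182 + (-2077410 - 1*774) = -609182 + (-2077410 - 774) = -609182 - 2078184 = -2687366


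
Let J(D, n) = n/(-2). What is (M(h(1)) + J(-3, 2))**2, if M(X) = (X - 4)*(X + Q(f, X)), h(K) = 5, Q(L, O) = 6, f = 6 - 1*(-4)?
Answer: 100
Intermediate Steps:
f = 10 (f = 6 + 4 = 10)
J(D, n) = -n/2 (J(D, n) = n*(-1/2) = -n/2)
M(X) = (-4 + X)*(6 + X) (M(X) = (X - 4)*(X + 6) = (-4 + X)*(6 + X))
(M(h(1)) + J(-3, 2))**2 = ((-24 + 5**2 + 2*5) - 1/2*2)**2 = ((-24 + 25 + 10) - 1)**2 = (11 - 1)**2 = 10**2 = 100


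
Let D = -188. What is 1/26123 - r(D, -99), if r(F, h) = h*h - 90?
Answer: -253680452/26123 ≈ -9711.0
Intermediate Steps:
r(F, h) = -90 + h² (r(F, h) = h² - 90 = -90 + h²)
1/26123 - r(D, -99) = 1/26123 - (-90 + (-99)²) = 1/26123 - (-90 + 9801) = 1/26123 - 1*9711 = 1/26123 - 9711 = -253680452/26123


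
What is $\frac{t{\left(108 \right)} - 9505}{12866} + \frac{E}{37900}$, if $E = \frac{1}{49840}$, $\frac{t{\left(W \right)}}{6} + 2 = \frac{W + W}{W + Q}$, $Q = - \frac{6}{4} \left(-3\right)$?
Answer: $- \frac{183216768943}{247990312000} \approx -0.73881$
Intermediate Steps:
$Q = \frac{9}{2}$ ($Q = \left(-6\right) \frac{1}{4} \left(-3\right) = \left(- \frac{3}{2}\right) \left(-3\right) = \frac{9}{2} \approx 4.5$)
$t{\left(W \right)} = -12 + \frac{12 W}{\frac{9}{2} + W}$ ($t{\left(W \right)} = -12 + 6 \frac{W + W}{W + \frac{9}{2}} = -12 + 6 \frac{2 W}{\frac{9}{2} + W} = -12 + \frac{12 W}{\frac{9}{2} + W}$)
$E = \frac{1}{49840} \approx 2.0064 \cdot 10^{-5}$
$\frac{t{\left(108 \right)} - 9505}{12866} + \frac{E}{37900} = \frac{- \frac{108}{9 + 2 \cdot 108} - 9505}{12866} + \frac{1}{49840 \cdot 37900} = \left(- \frac{108}{9 + 216} - 9505\right) \frac{1}{12866} + \frac{1}{49840} \cdot \frac{1}{37900} = \left(- \frac{108}{225} - 9505\right) \frac{1}{12866} + \frac{1}{1888936000} = \left(\left(-108\right) \frac{1}{225} - 9505\right) \frac{1}{12866} + \frac{1}{1888936000} = \left(- \frac{12}{25} - 9505\right) \frac{1}{12866} + \frac{1}{1888936000} = \left(- \frac{237637}{25}\right) \frac{1}{12866} + \frac{1}{1888936000} = - \frac{237637}{321650} + \frac{1}{1888936000} = - \frac{183216768943}{247990312000}$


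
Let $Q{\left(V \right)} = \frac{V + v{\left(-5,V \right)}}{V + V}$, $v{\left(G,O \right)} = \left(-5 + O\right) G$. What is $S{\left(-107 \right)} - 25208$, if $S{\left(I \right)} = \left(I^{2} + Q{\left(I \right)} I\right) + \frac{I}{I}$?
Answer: $- \frac{27063}{2} \approx -13532.0$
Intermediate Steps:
$v{\left(G,O \right)} = G \left(-5 + O\right)$
$Q{\left(V \right)} = \frac{25 - 4 V}{2 V}$ ($Q{\left(V \right)} = \frac{V - 5 \left(-5 + V\right)}{V + V} = \frac{V - \left(-25 + 5 V\right)}{2 V} = \left(25 - 4 V\right) \frac{1}{2 V} = \frac{25 - 4 V}{2 V}$)
$S{\left(I \right)} = 1 + I^{2} + I \left(-2 + \frac{25}{2 I}\right)$ ($S{\left(I \right)} = \left(I^{2} + \left(-2 + \frac{25}{2 I}\right) I\right) + \frac{I}{I} = \left(I^{2} + I \left(-2 + \frac{25}{2 I}\right)\right) + 1 = 1 + I^{2} + I \left(-2 + \frac{25}{2 I}\right)$)
$S{\left(-107 \right)} - 25208 = \left(\frac{27}{2} + \left(-107\right)^{2} - -214\right) - 25208 = \left(\frac{27}{2} + 11449 + 214\right) - 25208 = \frac{23353}{2} - 25208 = - \frac{27063}{2}$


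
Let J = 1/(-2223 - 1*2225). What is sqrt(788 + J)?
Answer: 3*sqrt(108266266)/1112 ≈ 28.071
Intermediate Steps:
J = -1/4448 (J = 1/(-2223 - 2225) = 1/(-4448) = -1/4448 ≈ -0.00022482)
sqrt(788 + J) = sqrt(788 - 1/4448) = sqrt(3505023/4448) = 3*sqrt(108266266)/1112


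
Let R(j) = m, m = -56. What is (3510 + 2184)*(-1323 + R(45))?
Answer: -7852026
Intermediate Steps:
R(j) = -56
(3510 + 2184)*(-1323 + R(45)) = (3510 + 2184)*(-1323 - 56) = 5694*(-1379) = -7852026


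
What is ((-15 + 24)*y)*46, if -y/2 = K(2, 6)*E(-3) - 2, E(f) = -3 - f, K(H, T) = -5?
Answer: 1656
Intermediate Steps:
y = 4 (y = -2*(-5*(-3 - 1*(-3)) - 2) = -2*(-5*(-3 + 3) - 2) = -2*(-5*0 - 2) = -2*(0 - 2) = -2*(-2) = 4)
((-15 + 24)*y)*46 = ((-15 + 24)*4)*46 = (9*4)*46 = 36*46 = 1656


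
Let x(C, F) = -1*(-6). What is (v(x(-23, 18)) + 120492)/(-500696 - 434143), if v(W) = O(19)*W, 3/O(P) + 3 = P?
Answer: -107105/830968 ≈ -0.12889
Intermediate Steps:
x(C, F) = 6
O(P) = 3/(-3 + P)
v(W) = 3*W/16 (v(W) = (3/(-3 + 19))*W = (3/16)*W = (3*(1/16))*W = 3*W/16)
(v(x(-23, 18)) + 120492)/(-500696 - 434143) = ((3/16)*6 + 120492)/(-500696 - 434143) = (9/8 + 120492)/(-934839) = (963945/8)*(-1/934839) = -107105/830968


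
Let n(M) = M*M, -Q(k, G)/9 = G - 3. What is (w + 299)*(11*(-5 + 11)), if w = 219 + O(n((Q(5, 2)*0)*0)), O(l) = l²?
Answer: 34188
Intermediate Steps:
Q(k, G) = 27 - 9*G (Q(k, G) = -9*(G - 3) = -9*(-3 + G) = 27 - 9*G)
n(M) = M²
w = 219 (w = 219 + ((((27 - 9*2)*0)*0)²)² = 219 + ((((27 - 18)*0)*0)²)² = 219 + (((9*0)*0)²)² = 219 + ((0*0)²)² = 219 + (0²)² = 219 + 0² = 219 + 0 = 219)
(w + 299)*(11*(-5 + 11)) = (219 + 299)*(11*(-5 + 11)) = 518*(11*6) = 518*66 = 34188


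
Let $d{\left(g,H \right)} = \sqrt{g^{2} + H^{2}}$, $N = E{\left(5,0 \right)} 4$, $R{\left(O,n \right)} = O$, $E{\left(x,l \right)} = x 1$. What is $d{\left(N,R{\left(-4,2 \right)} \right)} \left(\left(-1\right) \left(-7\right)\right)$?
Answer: $28 \sqrt{26} \approx 142.77$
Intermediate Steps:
$E{\left(x,l \right)} = x$
$N = 20$ ($N = 5 \cdot 4 = 20$)
$d{\left(g,H \right)} = \sqrt{H^{2} + g^{2}}$
$d{\left(N,R{\left(-4,2 \right)} \right)} \left(\left(-1\right) \left(-7\right)\right) = \sqrt{\left(-4\right)^{2} + 20^{2}} \left(\left(-1\right) \left(-7\right)\right) = \sqrt{16 + 400} \cdot 7 = \sqrt{416} \cdot 7 = 4 \sqrt{26} \cdot 7 = 28 \sqrt{26}$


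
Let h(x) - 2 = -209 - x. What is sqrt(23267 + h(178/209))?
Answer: sqrt(1007246658)/209 ≈ 151.85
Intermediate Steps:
h(x) = -207 - x (h(x) = 2 + (-209 - x) = -207 - x)
sqrt(23267 + h(178/209)) = sqrt(23267 + (-207 - 178/209)) = sqrt(23267 - 43441/209) = sqrt(4819362/209) = sqrt(1007246658)/209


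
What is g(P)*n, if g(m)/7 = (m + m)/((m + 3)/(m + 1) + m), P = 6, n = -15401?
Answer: -3018596/17 ≈ -1.7756e+5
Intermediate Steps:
g(m) = 14*m/(m + (3 + m)/(1 + m)) (g(m) = 7*((m + m)/((m + 3)/(m + 1) + m)) = 7*((2*m)/((3 + m)/(1 + m) + m)) = 7*((2*m)/(m + (3 + m)/(1 + m))) = 7*(2*m/(m + (3 + m)/(1 + m))) = 14*m/(m + (3 + m)/(1 + m)))
g(P)*n = (14*6*(1 + 6)/(3 + 6² + 2*6))*(-15401) = (14*6*7/(3 + 36 + 12))*(-15401) = (14*6*7/51)*(-15401) = (14*6*(1/51)*7)*(-15401) = (196/17)*(-15401) = -3018596/17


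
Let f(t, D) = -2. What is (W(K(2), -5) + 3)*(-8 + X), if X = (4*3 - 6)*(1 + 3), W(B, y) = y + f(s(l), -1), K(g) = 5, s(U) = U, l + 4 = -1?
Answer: -64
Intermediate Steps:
l = -5 (l = -4 - 1 = -5)
W(B, y) = -2 + y (W(B, y) = y - 2 = -2 + y)
X = 24 (X = (12 - 6)*4 = 6*4 = 24)
(W(K(2), -5) + 3)*(-8 + X) = ((-2 - 5) + 3)*(-8 + 24) = (-7 + 3)*16 = -4*16 = -64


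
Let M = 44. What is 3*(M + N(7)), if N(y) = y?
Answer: 153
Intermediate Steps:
3*(M + N(7)) = 3*(44 + 7) = 3*51 = 153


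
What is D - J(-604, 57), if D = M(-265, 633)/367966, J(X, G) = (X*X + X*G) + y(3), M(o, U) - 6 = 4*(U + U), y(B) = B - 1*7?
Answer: -60785036937/183983 ≈ -3.3038e+5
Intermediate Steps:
y(B) = -7 + B (y(B) = B - 7 = -7 + B)
M(o, U) = 6 + 8*U (M(o, U) = 6 + 4*(U + U) = 6 + 4*(2*U) = 6 + 8*U)
J(X, G) = -4 + X² + G*X (J(X, G) = (X*X + X*G) + (-7 + 3) = (X² + G*X) - 4 = -4 + X² + G*X)
D = 2535/183983 (D = (6 + 8*633)/367966 = (6 + 5064)*(1/367966) = 5070*(1/367966) = 2535/183983 ≈ 0.013778)
D - J(-604, 57) = 2535/183983 - (-4 + (-604)² + 57*(-604)) = 2535/183983 - (-4 + 364816 - 34428) = 2535/183983 - 1*330384 = 2535/183983 - 330384 = -60785036937/183983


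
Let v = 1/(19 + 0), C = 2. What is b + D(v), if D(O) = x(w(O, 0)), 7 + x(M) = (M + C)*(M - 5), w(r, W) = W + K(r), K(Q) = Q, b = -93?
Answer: -39766/361 ≈ -110.16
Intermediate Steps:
w(r, W) = W + r
x(M) = -7 + (-5 + M)*(2 + M) (x(M) = -7 + (M + 2)*(M - 5) = -7 + (2 + M)*(-5 + M) = -7 + (-5 + M)*(2 + M))
v = 1/19 ≈ 0.052632
D(O) = -17 + O² - 3*O (D(O) = -17 + (0 + O)² - 3*(0 + O) = -17 + O² - 3*O)
b + D(v) = -93 + (-17 + (1/19)² - 3*1/19) = -93 + (-17 + 1/361 - 3/19) = -93 - 6193/361 = -39766/361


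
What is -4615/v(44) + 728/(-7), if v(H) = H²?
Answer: -205959/1936 ≈ -106.38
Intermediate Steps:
-4615/v(44) + 728/(-7) = -4615/(44²) + 728/(-7) = -4615/1936 + 728*(-⅐) = -4615*1/1936 - 104 = -4615/1936 - 104 = -205959/1936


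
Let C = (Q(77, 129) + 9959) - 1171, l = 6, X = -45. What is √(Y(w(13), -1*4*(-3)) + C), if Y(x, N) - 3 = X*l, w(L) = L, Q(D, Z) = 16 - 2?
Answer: √8535 ≈ 92.385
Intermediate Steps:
Q(D, Z) = 14
Y(x, N) = -267 (Y(x, N) = 3 - 45*6 = 3 - 270 = -267)
C = 8802 (C = (14 + 9959) - 1171 = 9973 - 1171 = 8802)
√(Y(w(13), -1*4*(-3)) + C) = √(-267 + 8802) = √8535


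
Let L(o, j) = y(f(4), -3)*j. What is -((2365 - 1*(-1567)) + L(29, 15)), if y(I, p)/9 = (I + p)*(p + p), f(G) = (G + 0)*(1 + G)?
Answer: 9838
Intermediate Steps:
f(G) = G*(1 + G)
y(I, p) = 18*p*(I + p) (y(I, p) = 9*((I + p)*(p + p)) = 9*((I + p)*(2*p)) = 9*(2*p*(I + p)) = 18*p*(I + p))
L(o, j) = -918*j (L(o, j) = (18*(-3)*(4*(1 + 4) - 3))*j = (18*(-3)*(4*5 - 3))*j = (18*(-3)*(20 - 3))*j = (18*(-3)*17)*j = -918*j)
-((2365 - 1*(-1567)) + L(29, 15)) = -((2365 - 1*(-1567)) - 918*15) = -((2365 + 1567) - 13770) = -(3932 - 13770) = -1*(-9838) = 9838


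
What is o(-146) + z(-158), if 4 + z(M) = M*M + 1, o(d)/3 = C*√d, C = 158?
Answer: 24961 + 474*I*√146 ≈ 24961.0 + 5727.4*I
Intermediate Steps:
o(d) = 474*√d (o(d) = 3*(158*√d) = 474*√d)
z(M) = -3 + M² (z(M) = -4 + (M*M + 1) = -4 + (M² + 1) = -4 + (1 + M²) = -3 + M²)
o(-146) + z(-158) = 474*√(-146) + (-3 + (-158)²) = 474*(I*√146) + (-3 + 24964) = 474*I*√146 + 24961 = 24961 + 474*I*√146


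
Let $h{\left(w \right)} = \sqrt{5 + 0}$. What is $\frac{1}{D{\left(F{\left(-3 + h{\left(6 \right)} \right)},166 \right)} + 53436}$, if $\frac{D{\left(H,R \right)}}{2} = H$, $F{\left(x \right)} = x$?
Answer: $\frac{5343}{285476488} - \frac{\sqrt{5}}{1427382440} \approx 1.8715 \cdot 10^{-5}$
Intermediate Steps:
$h{\left(w \right)} = \sqrt{5}$
$D{\left(H,R \right)} = 2 H$
$\frac{1}{D{\left(F{\left(-3 + h{\left(6 \right)} \right)},166 \right)} + 53436} = \frac{1}{2 \left(-3 + \sqrt{5}\right) + 53436} = \frac{1}{\left(-6 + 2 \sqrt{5}\right) + 53436} = \frac{1}{53430 + 2 \sqrt{5}}$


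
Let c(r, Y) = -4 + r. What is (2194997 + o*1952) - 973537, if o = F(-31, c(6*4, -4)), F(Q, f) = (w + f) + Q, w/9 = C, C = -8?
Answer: 1059444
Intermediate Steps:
w = -72 (w = 9*(-8) = -72)
F(Q, f) = -72 + Q + f (F(Q, f) = (-72 + f) + Q = -72 + Q + f)
o = -83 (o = -72 - 31 + (-4 + 6*4) = -72 - 31 + (-4 + 24) = -72 - 31 + 20 = -83)
(2194997 + o*1952) - 973537 = (2194997 - 83*1952) - 973537 = (2194997 - 162016) - 973537 = 2032981 - 973537 = 1059444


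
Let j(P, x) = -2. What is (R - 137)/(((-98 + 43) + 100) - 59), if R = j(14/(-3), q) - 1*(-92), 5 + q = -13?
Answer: 47/14 ≈ 3.3571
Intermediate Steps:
q = -18 (q = -5 - 13 = -18)
R = 90 (R = -2 - 1*(-92) = -2 + 92 = 90)
(R - 137)/(((-98 + 43) + 100) - 59) = (90 - 137)/(((-98 + 43) + 100) - 59) = -47/((-55 + 100) - 59) = -47/(45 - 59) = -47/(-14) = -47*(-1/14) = 47/14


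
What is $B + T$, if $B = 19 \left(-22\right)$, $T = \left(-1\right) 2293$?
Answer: $-2711$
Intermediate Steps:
$T = -2293$
$B = -418$
$B + T = -418 - 2293 = -2711$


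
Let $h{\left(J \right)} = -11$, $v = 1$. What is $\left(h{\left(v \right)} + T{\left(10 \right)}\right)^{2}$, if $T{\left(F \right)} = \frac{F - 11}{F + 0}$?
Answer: $\frac{12321}{100} \approx 123.21$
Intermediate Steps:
$T{\left(F \right)} = \frac{-11 + F}{F}$
$\left(h{\left(v \right)} + T{\left(10 \right)}\right)^{2} = \left(-11 + \frac{-11 + 10}{10}\right)^{2} = \left(-11 + \frac{1}{10} \left(-1\right)\right)^{2} = \left(-11 - \frac{1}{10}\right)^{2} = \left(- \frac{111}{10}\right)^{2} = \frac{12321}{100}$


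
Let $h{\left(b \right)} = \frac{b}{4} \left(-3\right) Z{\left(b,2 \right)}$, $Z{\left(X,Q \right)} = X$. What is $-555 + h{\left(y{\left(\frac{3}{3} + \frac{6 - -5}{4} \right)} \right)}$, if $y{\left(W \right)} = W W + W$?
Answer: $- \frac{811995}{1024} \approx -792.96$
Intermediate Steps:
$y{\left(W \right)} = W + W^{2}$ ($y{\left(W \right)} = W^{2} + W = W + W^{2}$)
$h{\left(b \right)} = - \frac{3 b^{2}}{4}$ ($h{\left(b \right)} = \frac{b}{4} \left(-3\right) b = - \frac{3 b}{4} b = - \frac{3 b^{2}}{4}$)
$-555 + h{\left(y{\left(\frac{3}{3} + \frac{6 - -5}{4} \right)} \right)} = -555 - \frac{3 \left(\left(\frac{3}{3} + \frac{6 - -5}{4}\right) \left(1 + \left(\frac{3}{3} + \frac{6 - -5}{4}\right)\right)\right)^{2}}{4} = -555 - \frac{3 \left(\left(3 \cdot \frac{1}{3} + \left(6 + 5\right) \frac{1}{4}\right) \left(1 + \left(3 \cdot \frac{1}{3} + \left(6 + 5\right) \frac{1}{4}\right)\right)\right)^{2}}{4} = -555 - \frac{3 \left(\left(1 + 11 \cdot \frac{1}{4}\right) \left(1 + \left(1 + 11 \cdot \frac{1}{4}\right)\right)\right)^{2}}{4} = -555 - \frac{3 \left(\left(1 + \frac{11}{4}\right) \left(1 + \left(1 + \frac{11}{4}\right)\right)\right)^{2}}{4} = -555 - \frac{3 \left(\frac{15 \left(1 + \frac{15}{4}\right)}{4}\right)^{2}}{4} = -555 - \frac{3 \left(\frac{15}{4} \cdot \frac{19}{4}\right)^{2}}{4} = -555 - \frac{3 \left(\frac{285}{16}\right)^{2}}{4} = -555 - \frac{243675}{1024} = - \frac{811995}{1024}$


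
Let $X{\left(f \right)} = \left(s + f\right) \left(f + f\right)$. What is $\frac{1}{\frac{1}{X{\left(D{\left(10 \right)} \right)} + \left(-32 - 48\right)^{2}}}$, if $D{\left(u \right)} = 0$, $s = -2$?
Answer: $6400$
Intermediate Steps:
$X{\left(f \right)} = 2 f \left(-2 + f\right)$ ($X{\left(f \right)} = \left(-2 + f\right) \left(f + f\right) = \left(-2 + f\right) 2 f = 2 f \left(-2 + f\right)$)
$\frac{1}{\frac{1}{X{\left(D{\left(10 \right)} \right)} + \left(-32 - 48\right)^{2}}} = \frac{1}{\frac{1}{2 \cdot 0 \left(-2 + 0\right) + \left(-32 - 48\right)^{2}}} = \frac{1}{\frac{1}{2 \cdot 0 \left(-2\right) + \left(-80\right)^{2}}} = \frac{1}{\frac{1}{0 + 6400}} = \frac{1}{\frac{1}{6400}} = 6400$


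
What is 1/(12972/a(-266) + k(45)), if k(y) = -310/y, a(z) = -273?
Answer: -819/44558 ≈ -0.018381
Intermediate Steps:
1/(12972/a(-266) + k(45)) = 1/(12972/(-273) - 310/45) = 1/(12972*(-1/273) - 310*1/45) = 1/(-4324/91 - 62/9) = 1/(-44558/819) = -819/44558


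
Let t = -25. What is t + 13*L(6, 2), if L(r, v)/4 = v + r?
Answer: 391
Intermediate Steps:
L(r, v) = 4*r + 4*v (L(r, v) = 4*(v + r) = 4*(r + v) = 4*r + 4*v)
t + 13*L(6, 2) = -25 + 13*(4*6 + 4*2) = -25 + 13*(24 + 8) = -25 + 13*32 = -25 + 416 = 391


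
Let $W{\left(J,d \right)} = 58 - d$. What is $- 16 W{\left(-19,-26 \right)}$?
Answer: $-1344$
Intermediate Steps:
$- 16 W{\left(-19,-26 \right)} = - 16 \left(58 - -26\right) = - 16 \left(58 + 26\right) = \left(-16\right) 84 = -1344$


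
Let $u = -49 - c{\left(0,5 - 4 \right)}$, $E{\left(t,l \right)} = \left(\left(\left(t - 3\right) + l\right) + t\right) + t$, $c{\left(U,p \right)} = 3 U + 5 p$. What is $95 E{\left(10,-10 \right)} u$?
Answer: $-87210$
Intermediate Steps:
$E{\left(t,l \right)} = -3 + l + 3 t$ ($E{\left(t,l \right)} = \left(\left(\left(-3 + t\right) + l\right) + t\right) + t = \left(\left(-3 + l + t\right) + t\right) + t = \left(-3 + l + 2 t\right) + t = -3 + l + 3 t$)
$u = -54$ ($u = -49 - \left(3 \cdot 0 + 5 \left(5 - 4\right)\right) = -49 - \left(0 + 5 \cdot 1\right) = -49 - \left(0 + 5\right) = -49 - 5 = -54$)
$95 E{\left(10,-10 \right)} u = 95 \left(-3 - 10 + 3 \cdot 10\right) \left(-54\right) = 95 \left(-3 - 10 + 30\right) \left(-54\right) = 95 \cdot 17 \left(-54\right) = 1615 \left(-54\right) = -87210$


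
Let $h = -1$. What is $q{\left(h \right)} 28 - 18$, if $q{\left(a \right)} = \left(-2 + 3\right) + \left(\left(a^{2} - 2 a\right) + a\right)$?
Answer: $66$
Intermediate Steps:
$q{\left(a \right)} = 1 + a^{2} - a$ ($q{\left(a \right)} = 1 + \left(a^{2} - a\right) = 1 + a^{2} - a$)
$q{\left(h \right)} 28 - 18 = \left(1 + \left(-1\right)^{2} - -1\right) 28 - 18 = \left(1 + 1 + 1\right) 28 + \left(-18 + 0\right) = 3 \cdot 28 - 18 = 84 - 18 = 66$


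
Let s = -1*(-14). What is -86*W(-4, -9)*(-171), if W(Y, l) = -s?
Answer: -205884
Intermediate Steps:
s = 14
W(Y, l) = -14 (W(Y, l) = -1*14 = -14)
-86*W(-4, -9)*(-171) = -86*(-14)*(-171) = 1204*(-171) = -205884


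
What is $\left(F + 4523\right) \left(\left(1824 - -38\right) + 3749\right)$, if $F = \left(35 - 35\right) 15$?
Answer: $25378553$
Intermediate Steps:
$F = 0$ ($F = 0 \cdot 15 = 0$)
$\left(F + 4523\right) \left(\left(1824 - -38\right) + 3749\right) = \left(0 + 4523\right) \left(\left(1824 - -38\right) + 3749\right) = 4523 \left(\left(1824 + 38\right) + 3749\right) = 4523 \left(1862 + 3749\right) = 4523 \cdot 5611 = 25378553$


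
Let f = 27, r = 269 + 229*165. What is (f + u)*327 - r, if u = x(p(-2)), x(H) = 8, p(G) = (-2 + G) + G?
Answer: -26609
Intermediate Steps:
p(G) = -2 + 2*G
r = 38054 (r = 269 + 37785 = 38054)
u = 8
(f + u)*327 - r = (27 + 8)*327 - 1*38054 = 35*327 - 38054 = 11445 - 38054 = -26609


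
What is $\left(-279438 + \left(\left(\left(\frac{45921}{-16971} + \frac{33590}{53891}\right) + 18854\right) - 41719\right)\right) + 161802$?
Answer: $- \frac{42833964625794}{304861387} \approx -1.405 \cdot 10^{5}$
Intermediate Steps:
$\left(-279438 + \left(\left(\left(\frac{45921}{-16971} + \frac{33590}{53891}\right) + 18854\right) - 41719\right)\right) + 161802 = \left(-279438 + \left(\left(\left(45921 \left(- \frac{1}{16971}\right) + 33590 \cdot \frac{1}{53891}\right) + 18854\right) - 41719\right)\right) + 161802 = \left(-279438 + \left(\left(\left(- \frac{15307}{5657} + \frac{33590}{53891}\right) + 18854\right) - 41719\right)\right) + 161802 = \left(-279438 + \left(\left(- \frac{634890907}{304861387} + 18854\right) - 41719\right)\right) + 161802 = \left(-279438 + \left(\frac{5747221699591}{304861387} - 41719\right)\right) + 161802 = \left(-279438 - \frac{6971290504662}{304861387}\right) + 161802 = - \frac{92161146765168}{304861387} + 161802 = - \frac{42833964625794}{304861387}$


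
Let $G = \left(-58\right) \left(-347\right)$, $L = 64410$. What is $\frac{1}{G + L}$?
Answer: $\frac{1}{84536} \approx 1.1829 \cdot 10^{-5}$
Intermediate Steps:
$G = 20126$
$\frac{1}{G + L} = \frac{1}{20126 + 64410} = \frac{1}{84536}$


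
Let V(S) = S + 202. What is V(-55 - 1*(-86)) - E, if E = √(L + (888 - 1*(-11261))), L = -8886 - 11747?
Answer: 233 - 2*I*√2121 ≈ 233.0 - 92.109*I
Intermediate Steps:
L = -20633
E = 2*I*√2121 (E = √(-20633 + (888 - 1*(-11261))) = √(-20633 + (888 + 11261)) = √(-20633 + 12149) = √(-8484) = 2*I*√2121 ≈ 92.109*I)
V(S) = 202 + S
V(-55 - 1*(-86)) - E = (202 + (-55 - 1*(-86))) - 2*I*√2121 = (202 + (-55 + 86)) - 2*I*√2121 = (202 + 31) - 2*I*√2121 = 233 - 2*I*√2121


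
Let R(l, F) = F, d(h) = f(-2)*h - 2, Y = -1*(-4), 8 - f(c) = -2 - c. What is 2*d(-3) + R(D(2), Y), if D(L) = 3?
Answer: -48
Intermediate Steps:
f(c) = 10 + c (f(c) = 8 - (-2 - c) = 8 + (2 + c) = 10 + c)
Y = 4
d(h) = -2 + 8*h (d(h) = (10 - 2)*h - 2 = 8*h - 2 = -2 + 8*h)
2*d(-3) + R(D(2), Y) = 2*(-2 + 8*(-3)) + 4 = 2*(-2 - 24) + 4 = 2*(-26) + 4 = -52 + 4 = -48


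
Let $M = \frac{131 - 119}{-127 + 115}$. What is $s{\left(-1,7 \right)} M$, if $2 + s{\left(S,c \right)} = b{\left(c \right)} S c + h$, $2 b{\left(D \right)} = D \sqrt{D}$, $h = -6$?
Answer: $8 + \frac{49 \sqrt{7}}{2} \approx 72.821$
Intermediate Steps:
$b{\left(D \right)} = \frac{D^{\frac{3}{2}}}{2}$ ($b{\left(D \right)} = \frac{D \sqrt{D}}{2} = \frac{D^{\frac{3}{2}}}{2}$)
$s{\left(S,c \right)} = -8 + \frac{S c^{\frac{5}{2}}}{2}$ ($s{\left(S,c \right)} = -2 + \left(\frac{c^{\frac{3}{2}}}{2} S c - 6\right) = -2 + \left(\frac{S c^{\frac{3}{2}}}{2} c - 6\right) = -2 + \left(\frac{S c^{\frac{5}{2}}}{2} - 6\right) = -2 + \left(-6 + \frac{S c^{\frac{5}{2}}}{2}\right) = -8 + \frac{S c^{\frac{5}{2}}}{2}$)
$M = -1$ ($M = \frac{12}{-12} = 12 \left(- \frac{1}{12}\right) = -1$)
$s{\left(-1,7 \right)} M = \left(-8 + \frac{1}{2} \left(-1\right) 7^{\frac{5}{2}}\right) \left(-1\right) = \left(-8 + \frac{1}{2} \left(-1\right) 49 \sqrt{7}\right) \left(-1\right) = \left(-8 - \frac{49 \sqrt{7}}{2}\right) \left(-1\right) = 8 + \frac{49 \sqrt{7}}{2}$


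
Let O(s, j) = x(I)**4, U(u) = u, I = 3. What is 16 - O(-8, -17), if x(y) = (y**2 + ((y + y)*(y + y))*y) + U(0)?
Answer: -187388705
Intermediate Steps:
x(y) = y**2 + 4*y**3 (x(y) = (y**2 + ((y + y)*(y + y))*y) + 0 = (y**2 + ((2*y)*(2*y))*y) + 0 = (y**2 + (4*y**2)*y) + 0 = (y**2 + 4*y**3) + 0 = y**2 + 4*y**3)
O(s, j) = 187388721 (O(s, j) = (3**2*(1 + 4*3))**4 = (9*(1 + 12))**4 = (9*13)**4 = 117**4 = 187388721)
16 - O(-8, -17) = 16 - 1*187388721 = 16 - 187388721 = -187388705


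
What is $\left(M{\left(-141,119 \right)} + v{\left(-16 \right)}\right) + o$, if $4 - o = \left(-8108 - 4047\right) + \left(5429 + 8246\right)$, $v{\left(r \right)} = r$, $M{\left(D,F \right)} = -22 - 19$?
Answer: $-1573$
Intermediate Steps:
$M{\left(D,F \right)} = -41$ ($M{\left(D,F \right)} = -22 - 19 = -41$)
$o = -1516$ ($o = 4 - \left(\left(-8108 - 4047\right) + \left(5429 + 8246\right)\right) = 4 - \left(-12155 + 13675\right) = 4 - 1520 = -1516$)
$\left(M{\left(-141,119 \right)} + v{\left(-16 \right)}\right) + o = \left(-41 - 16\right) - 1516 = -57 - 1516 = -1573$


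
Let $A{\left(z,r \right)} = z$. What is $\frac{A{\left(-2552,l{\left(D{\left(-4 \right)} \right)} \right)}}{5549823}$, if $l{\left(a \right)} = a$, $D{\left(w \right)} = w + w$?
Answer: $- \frac{2552}{5549823} \approx -0.00045983$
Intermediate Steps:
$D{\left(w \right)} = 2 w$
$\frac{A{\left(-2552,l{\left(D{\left(-4 \right)} \right)} \right)}}{5549823} = - \frac{2552}{5549823}$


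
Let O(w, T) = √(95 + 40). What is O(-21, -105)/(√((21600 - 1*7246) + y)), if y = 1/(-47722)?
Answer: 3*√490344686022210/685001587 ≈ 0.096980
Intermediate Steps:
O(w, T) = 3*√15 (O(w, T) = √135 = 3*√15)
y = -1/47722 ≈ -2.0955e-5
O(-21, -105)/(√((21600 - 1*7246) + y)) = (3*√15)/(√((21600 - 1*7246) - 1/47722)) = (3*√15)/(√((21600 - 7246) - 1/47722)) = (3*√15)/(√(14354 - 1/47722)) = (3*√15)/(√(685001587/47722)) = (3*√15)/((√32689645734814/47722)) = (3*√15)*(√32689645734814/685001587) = 3*√490344686022210/685001587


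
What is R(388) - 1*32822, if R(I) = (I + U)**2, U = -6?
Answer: 113102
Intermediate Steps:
R(I) = (-6 + I)**2 (R(I) = (I - 6)**2 = (-6 + I)**2)
R(388) - 1*32822 = (-6 + 388)**2 - 1*32822 = 382**2 - 32822 = 145924 - 32822 = 113102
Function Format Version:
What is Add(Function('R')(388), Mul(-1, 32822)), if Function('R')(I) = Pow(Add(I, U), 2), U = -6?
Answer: 113102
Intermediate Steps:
Function('R')(I) = Pow(Add(-6, I), 2) (Function('R')(I) = Pow(Add(I, -6), 2) = Pow(Add(-6, I), 2))
Add(Function('R')(388), Mul(-1, 32822)) = Add(Pow(Add(-6, 388), 2), Mul(-1, 32822)) = Add(Pow(382, 2), -32822) = Add(145924, -32822) = 113102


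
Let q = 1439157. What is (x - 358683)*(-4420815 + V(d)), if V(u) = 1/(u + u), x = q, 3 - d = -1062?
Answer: -1695684361359971/355 ≈ -4.7766e+12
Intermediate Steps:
d = 1065 (d = 3 - 1*(-1062) = 3 + 1062 = 1065)
x = 1439157
V(u) = 1/(2*u)
(x - 358683)*(-4420815 + V(d)) = (1439157 - 358683)*(-4420815 + (½)/1065) = 1080474*(-4420815 + (½)*(1/1065)) = 1080474*(-4420815 + 1/2130) = 1080474*(-9416335949/2130) = -1695684361359971/355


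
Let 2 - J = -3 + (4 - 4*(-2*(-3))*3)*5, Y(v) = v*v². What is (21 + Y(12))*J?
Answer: 603405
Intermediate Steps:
Y(v) = v³
J = 345 (J = 2 - (-3 + (4 - 4*(-2*(-3))*3)*5) = 2 - (-3 + (4 - 24*3)*5) = 2 - (-3 + (4 - 4*18)*5) = 2 - (-3 + (4 - 72)*5) = 2 - (-3 - 68*5) = 2 - (-3 - 340) = 2 - 1*(-343) = 2 + 343 = 345)
(21 + Y(12))*J = (21 + 12³)*345 = (21 + 1728)*345 = 1749*345 = 603405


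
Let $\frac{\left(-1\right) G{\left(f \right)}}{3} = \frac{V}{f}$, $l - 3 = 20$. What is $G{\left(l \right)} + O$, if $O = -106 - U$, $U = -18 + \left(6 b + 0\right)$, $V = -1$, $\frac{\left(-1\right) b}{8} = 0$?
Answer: $- \frac{2021}{23} \approx -87.87$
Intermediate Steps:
$l = 23$ ($l = 3 + 20 = 23$)
$b = 0$ ($b = \left(-8\right) 0 = 0$)
$U = -18$ ($U = -18 + \left(6 \cdot 0 + 0\right) = -18 + \left(0 + 0\right) = -18 + 0 = -18$)
$O = -88$ ($O = -106 - -18 = -106 + 18 = -88$)
$G{\left(f \right)} = \frac{3}{f}$ ($G{\left(f \right)} = - 3 \left(- \frac{1}{f}\right) = \frac{3}{f}$)
$G{\left(l \right)} + O = \frac{3}{23} - 88 = - \frac{2021}{23}$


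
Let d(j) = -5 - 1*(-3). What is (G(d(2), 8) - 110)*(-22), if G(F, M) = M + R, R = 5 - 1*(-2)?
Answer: 2090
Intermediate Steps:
R = 7 (R = 5 + 2 = 7)
d(j) = -2 (d(j) = -5 + 3 = -2)
G(F, M) = 7 + M (G(F, M) = M + 7 = 7 + M)
(G(d(2), 8) - 110)*(-22) = ((7 + 8) - 110)*(-22) = (15 - 110)*(-22) = -95*(-22) = 2090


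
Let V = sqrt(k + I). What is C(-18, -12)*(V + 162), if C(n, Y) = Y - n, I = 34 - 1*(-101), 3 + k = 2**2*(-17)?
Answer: 1020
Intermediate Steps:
k = -71 (k = -3 + 2**2*(-17) = -3 + 4*(-17) = -3 - 68 = -71)
I = 135 (I = 34 + 101 = 135)
V = 8 (V = sqrt(-71 + 135) = sqrt(64) = 8)
C(-18, -12)*(V + 162) = (-12 - 1*(-18))*(8 + 162) = (-12 + 18)*170 = 6*170 = 1020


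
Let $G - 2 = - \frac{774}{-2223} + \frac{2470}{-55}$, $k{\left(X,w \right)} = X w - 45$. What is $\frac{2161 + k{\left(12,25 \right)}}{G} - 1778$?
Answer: $- \frac{106084318}{57819} \approx -1834.8$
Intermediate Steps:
$k{\left(X,w \right)} = -45 + X w$
$G = - \frac{115638}{2717}$ ($G = 2 + \left(- \frac{774}{-2223} + \frac{2470}{-55}\right) = 2 + \left(\left(-774\right) \left(- \frac{1}{2223}\right) + 2470 \left(- \frac{1}{55}\right)\right) = 2 + \left(\frac{86}{247} - \frac{494}{11}\right) = 2 - \frac{121072}{2717} = - \frac{115638}{2717} \approx -42.561$)
$\frac{2161 + k{\left(12,25 \right)}}{G} - 1778 = \frac{2161 + \left(-45 + 12 \cdot 25\right)}{- \frac{115638}{2717}} - 1778 = \left(2161 + \left(-45 + 300\right)\right) \left(- \frac{2717}{115638}\right) - 1778 = \left(2161 + 255\right) \left(- \frac{2717}{115638}\right) - 1778 = 2416 \left(- \frac{2717}{115638}\right) - 1778 = - \frac{3282136}{57819} - 1778 = - \frac{106084318}{57819}$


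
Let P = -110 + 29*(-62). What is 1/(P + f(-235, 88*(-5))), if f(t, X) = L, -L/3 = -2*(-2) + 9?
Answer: -1/1947 ≈ -0.00051361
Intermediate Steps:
L = -39 (L = -3*(-2*(-2) + 9) = -3*(4 + 9) = -3*13 = -39)
f(t, X) = -39
P = -1908 (P = -110 - 1798 = -1908)
1/(P + f(-235, 88*(-5))) = 1/(-1908 - 39) = 1/(-1947) = -1/1947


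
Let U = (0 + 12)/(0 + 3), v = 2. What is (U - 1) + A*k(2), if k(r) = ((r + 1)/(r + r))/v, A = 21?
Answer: 87/8 ≈ 10.875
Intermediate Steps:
U = 4 (U = 12/3 = 12*(⅓) = 4)
k(r) = (1 + r)/(4*r) (k(r) = ((r + 1)/(r + r))/2 = ((1 + r)/((2*r)))*(½) = ((1 + r)*(1/(2*r)))*(½) = ((1 + r)/(2*r))*(½) = (1 + r)/(4*r))
(U - 1) + A*k(2) = (4 - 1) + 21*((¼)*(1 + 2)/2) = 3 + 21*((¼)*(½)*3) = 3 + 21*(3/8) = 3 + 63/8 = 87/8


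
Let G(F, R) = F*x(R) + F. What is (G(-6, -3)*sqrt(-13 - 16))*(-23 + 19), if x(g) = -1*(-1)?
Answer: 48*I*sqrt(29) ≈ 258.49*I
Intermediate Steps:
x(g) = 1
G(F, R) = 2*F (G(F, R) = F*1 + F = F + F = 2*F)
(G(-6, -3)*sqrt(-13 - 16))*(-23 + 19) = ((2*(-6))*sqrt(-13 - 16))*(-23 + 19) = -12*I*sqrt(29)*(-4) = 48*I*sqrt(29)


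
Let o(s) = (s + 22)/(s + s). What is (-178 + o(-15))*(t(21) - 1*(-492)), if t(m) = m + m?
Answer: -475883/5 ≈ -95177.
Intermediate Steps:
t(m) = 2*m
o(s) = (22 + s)/(2*s) (o(s) = (22 + s)/((2*s)) = (22 + s)*(1/(2*s)) = (22 + s)/(2*s))
(-178 + o(-15))*(t(21) - 1*(-492)) = (-178 + (1/2)*(22 - 15)/(-15))*(2*21 - 1*(-492)) = (-178 + (1/2)*(-1/15)*7)*(42 + 492) = (-178 - 7/30)*534 = -5347/30*534 = -475883/5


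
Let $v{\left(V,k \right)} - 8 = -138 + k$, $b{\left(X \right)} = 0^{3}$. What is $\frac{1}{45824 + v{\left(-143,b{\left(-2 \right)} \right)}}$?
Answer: $\frac{1}{45694} \approx 2.1885 \cdot 10^{-5}$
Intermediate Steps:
$b{\left(X \right)} = 0$
$v{\left(V,k \right)} = -130 + k$ ($v{\left(V,k \right)} = 8 + \left(-138 + k\right) = -130 + k$)
$\frac{1}{45824 + v{\left(-143,b{\left(-2 \right)} \right)}} = \frac{1}{45824 + \left(-130 + 0\right)} = \frac{1}{45824 - 130} = \frac{1}{45694}$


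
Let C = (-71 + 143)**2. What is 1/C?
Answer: 1/5184 ≈ 0.00019290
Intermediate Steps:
C = 5184 (C = 72**2 = 5184)
1/C = 1/5184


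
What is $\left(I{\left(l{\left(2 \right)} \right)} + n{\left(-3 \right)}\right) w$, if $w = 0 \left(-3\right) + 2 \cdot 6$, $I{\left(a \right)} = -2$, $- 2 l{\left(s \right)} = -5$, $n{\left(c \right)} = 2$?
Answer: $0$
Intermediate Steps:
$l{\left(s \right)} = \frac{5}{2}$ ($l{\left(s \right)} = \left(- \frac{1}{2}\right) \left(-5\right) = \frac{5}{2}$)
$w = 12$ ($w = 0 + 12 = 12$)
$\left(I{\left(l{\left(2 \right)} \right)} + n{\left(-3 \right)}\right) w = \left(-2 + 2\right) 12 = 0 \cdot 12 = 0$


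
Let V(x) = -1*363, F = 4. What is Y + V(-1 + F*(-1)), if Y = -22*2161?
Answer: -47905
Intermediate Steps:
V(x) = -363
Y = -47542
Y + V(-1 + F*(-1)) = -47542 - 363 = -47905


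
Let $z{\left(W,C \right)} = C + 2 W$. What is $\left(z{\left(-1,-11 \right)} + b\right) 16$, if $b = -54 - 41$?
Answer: $-1728$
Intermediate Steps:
$b = -95$
$\left(z{\left(-1,-11 \right)} + b\right) 16 = \left(\left(-11 + 2 \left(-1\right)\right) - 95\right) 16 = \left(\left(-11 - 2\right) - 95\right) 16 = \left(-13 - 95\right) 16 = \left(-108\right) 16 = -1728$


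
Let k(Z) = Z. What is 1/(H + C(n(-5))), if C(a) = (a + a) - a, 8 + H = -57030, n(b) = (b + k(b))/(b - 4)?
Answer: -9/513332 ≈ -1.7532e-5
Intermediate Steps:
n(b) = 2*b/(-4 + b) (n(b) = (b + b)/(b - 4) = (2*b)/(-4 + b) = 2*b/(-4 + b))
H = -57038 (H = -8 - 57030 = -57038)
C(a) = a (C(a) = 2*a - a = a)
1/(H + C(n(-5))) = 1/(-57038 + 2*(-5)/(-4 - 5)) = 1/(-57038 + 2*(-5)/(-9)) = 1/(-57038 + 2*(-5)*(-⅑)) = 1/(-57038 + 10/9) = 1/(-513332/9) = -9/513332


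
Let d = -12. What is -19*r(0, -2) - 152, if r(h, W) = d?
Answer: 76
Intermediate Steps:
r(h, W) = -12
-19*r(0, -2) - 152 = -19*(-12) - 152 = 228 - 152 = 76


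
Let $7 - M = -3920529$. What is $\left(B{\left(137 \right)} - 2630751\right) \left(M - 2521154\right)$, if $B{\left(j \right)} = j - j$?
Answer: $-3681425595882$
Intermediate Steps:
$M = 3920536$ ($M = 7 - -3920529 = 7 + 3920529 = 3920536$)
$B{\left(j \right)} = 0$
$\left(B{\left(137 \right)} - 2630751\right) \left(M - 2521154\right) = \left(0 - 2630751\right) \left(3920536 - 2521154\right) = - 2630751 \left(3920536 - 2521154\right) = \left(-2630751\right) 1399382 = -3681425595882$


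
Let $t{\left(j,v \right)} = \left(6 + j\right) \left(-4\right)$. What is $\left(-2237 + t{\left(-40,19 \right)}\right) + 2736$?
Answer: $635$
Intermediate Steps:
$t{\left(j,v \right)} = -24 - 4 j$
$\left(-2237 + t{\left(-40,19 \right)}\right) + 2736 = \left(-2237 - -136\right) + 2736 = \left(-2237 + \left(-24 + 160\right)\right) + 2736 = \left(-2237 + 136\right) + 2736 = -2101 + 2736 = 635$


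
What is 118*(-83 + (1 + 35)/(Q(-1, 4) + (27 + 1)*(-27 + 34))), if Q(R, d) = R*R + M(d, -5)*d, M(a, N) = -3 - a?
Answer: -1650938/169 ≈ -9768.9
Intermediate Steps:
Q(R, d) = R² + d*(-3 - d) (Q(R, d) = R*R + (-3 - d)*d = R² + d*(-3 - d))
118*(-83 + (1 + 35)/(Q(-1, 4) + (27 + 1)*(-27 + 34))) = 118*(-83 + (1 + 35)/(((-1)² - 1*4*(3 + 4)) + (27 + 1)*(-27 + 34))) = 118*(-83 + 36/((1 - 1*4*7) + 28*7)) = 118*(-83 + 36/((1 - 28) + 196)) = 118*(-83 + 36/(-27 + 196)) = 118*(-83 + 36/169) = 118*(-13991/169) = -1650938/169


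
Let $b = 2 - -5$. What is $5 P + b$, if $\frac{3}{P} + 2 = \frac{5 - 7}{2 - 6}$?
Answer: $-3$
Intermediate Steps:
$b = 7$ ($b = 2 + 5 = 7$)
$P = -2$ ($P = \frac{3}{-2 + \frac{5 - 7}{2 - 6}} = \frac{3}{-2 - \frac{2}{-4}} = \frac{3}{-2 - - \frac{1}{2}} = \frac{3}{-2 + \frac{1}{2}} = \frac{3}{- \frac{3}{2}} = 3 \left(- \frac{2}{3}\right) = -2$)
$5 P + b = 5 \left(-2\right) + 7 = -10 + 7 = -3$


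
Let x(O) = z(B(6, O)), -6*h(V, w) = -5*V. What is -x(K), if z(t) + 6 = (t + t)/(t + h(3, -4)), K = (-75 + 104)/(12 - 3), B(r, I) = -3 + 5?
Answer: 46/9 ≈ 5.1111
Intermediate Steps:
h(V, w) = 5*V/6 (h(V, w) = -(-5)*V/6 = 5*V/6)
B(r, I) = 2
K = 29/9 ≈ 3.2222
z(t) = -6 + 2*t/(5/2 + t) (z(t) = -6 + (t + t)/(t + (⅚)*3) = -6 + (2*t)/(t + 5/2) = -6 + (2*t)/(5/2 + t) = -6 + 2*t/(5/2 + t))
x(O) = -46/9 (x(O) = 2*(-15 - 4*2)/(5 + 2*2) = 2*(-15 - 8)/(5 + 4) = 2*(-23)/9 = 2*(⅑)*(-23) = -46/9)
-x(K) = -1*(-46/9) = 46/9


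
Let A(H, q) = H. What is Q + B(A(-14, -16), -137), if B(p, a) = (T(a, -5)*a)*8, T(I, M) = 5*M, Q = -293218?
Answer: -265818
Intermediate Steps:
B(p, a) = -200*a (B(p, a) = ((5*(-5))*a)*8 = -25*a*8 = -200*a)
Q + B(A(-14, -16), -137) = -293218 - 200*(-137) = -293218 + 27400 = -265818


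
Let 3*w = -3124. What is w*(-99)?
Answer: 103092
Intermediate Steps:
w = -3124/3 (w = (1/3)*(-3124) = -3124/3 ≈ -1041.3)
w*(-99) = -3124/3*(-99) = 103092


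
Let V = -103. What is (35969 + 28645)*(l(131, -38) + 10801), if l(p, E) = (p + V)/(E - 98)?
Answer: 11864002689/17 ≈ 6.9788e+8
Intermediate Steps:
l(p, E) = (-103 + p)/(-98 + E) (l(p, E) = (p - 103)/(E - 98) = (-103 + p)/(-98 + E))
(35969 + 28645)*(l(131, -38) + 10801) = (35969 + 28645)*((-103 + 131)/(-98 - 38) + 10801) = 64614*(28/(-136) + 10801) = 64614*(-1/136*28 + 10801) = 64614*(-7/34 + 10801) = 64614*(367227/34) = 11864002689/17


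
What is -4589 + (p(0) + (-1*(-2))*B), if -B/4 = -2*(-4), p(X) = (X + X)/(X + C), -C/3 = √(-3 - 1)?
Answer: -4653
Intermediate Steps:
C = -6*I (C = -3*√(-3 - 1) = -6*I ≈ -6.0*I)
p(X) = 2*X/(X - 6*I) (p(X) = (X + X)/(X - 6*I) = (2*X)/(X - 6*I) = 2*X/(X - 6*I))
B = -32 (B = -(-8)*(-4) = -4*8 = -32)
-4589 + (p(0) + (-1*(-2))*B) = -4589 + (2*0/(0 - 6*I) - 1*(-2)*(-32)) = -4589 + (2*0/(-6*I) + 2*(-32)) = -4589 + (2*0*(I/6) - 64) = -4589 + (0 - 64) = -4589 - 64 = -4653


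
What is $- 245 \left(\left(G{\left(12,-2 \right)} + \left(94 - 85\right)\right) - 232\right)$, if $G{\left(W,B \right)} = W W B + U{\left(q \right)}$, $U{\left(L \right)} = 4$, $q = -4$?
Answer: $124215$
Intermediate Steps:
$G{\left(W,B \right)} = 4 + B W^{2}$ ($G{\left(W,B \right)} = W W B + 4 = W^{2} B + 4 = B W^{2} + 4 = 4 + B W^{2}$)
$- 245 \left(\left(G{\left(12,-2 \right)} + \left(94 - 85\right)\right) - 232\right) = - 245 \left(\left(\left(4 - 2 \cdot 12^{2}\right) + \left(94 - 85\right)\right) - 232\right) = - 245 \left(\left(\left(4 - 288\right) + 9\right) - 232\right) = - 245 \left(\left(-284 + 9\right) - 232\right) = - 245 \left(-275 - 232\right) = \left(-245\right) \left(-507\right) = 124215$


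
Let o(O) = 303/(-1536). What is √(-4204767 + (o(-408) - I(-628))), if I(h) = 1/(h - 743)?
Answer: I*√8093135685698106/43872 ≈ 2050.6*I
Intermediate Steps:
o(O) = -101/512 (o(O) = 303*(-1/1536) = -101/512)
I(h) = 1/(-743 + h)
√(-4204767 + (o(-408) - I(-628))) = √(-4204767 + (-101/512 - 1/(-743 - 628))) = √(-4204767 + (-101/512 - 1/(-1371))) = √(-4204767 + (-101/512 - 1*(-1/1371))) = √(-4204767 + (-101/512 + 1/1371)) = √(-4204767 - 137959/701952) = √(-2951544743143/701952) = I*√8093135685698106/43872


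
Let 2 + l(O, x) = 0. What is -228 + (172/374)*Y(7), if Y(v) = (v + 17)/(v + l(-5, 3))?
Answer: -211116/935 ≈ -225.79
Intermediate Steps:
l(O, x) = -2 (l(O, x) = -2 + 0 = -2)
Y(v) = (17 + v)/(-2 + v) (Y(v) = (v + 17)/(v - 2) = (17 + v)/(-2 + v))
-228 + (172/374)*Y(7) = -228 + (172/374)*((17 + 7)/(-2 + 7)) = -228 + (172*(1/374))*(24/5) = -228 + 86*((1/5)*24)/187 = -228 + (86/187)*(24/5) = -228 + 2064/935 = -211116/935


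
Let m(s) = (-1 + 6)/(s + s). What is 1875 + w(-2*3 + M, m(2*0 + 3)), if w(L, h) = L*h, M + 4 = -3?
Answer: 11185/6 ≈ 1864.2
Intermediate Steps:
M = -7 (M = -4 - 3 = -7)
m(s) = 5/(2*s) (m(s) = 5/((2*s)) = 5*(1/(2*s)) = 5/(2*s))
1875 + w(-2*3 + M, m(2*0 + 3)) = 1875 + (-2*3 - 7)*(5/(2*(2*0 + 3))) = 1875 + (-6 - 7)*(5/(2*(0 + 3))) = 1875 - 65/(2*3) = 1875 - 13*⅚ = 1875 - 65/6 = 11185/6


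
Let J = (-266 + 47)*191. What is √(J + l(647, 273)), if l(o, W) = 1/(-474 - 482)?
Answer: 5*I*√382290299/478 ≈ 204.52*I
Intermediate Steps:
J = -41829 (J = -219*191 = -41829)
l(o, W) = -1/956 (l(o, W) = 1/(-956) = -1/956)
√(J + l(647, 273)) = √(-41829 - 1/956) = √(-39988525/956) = 5*I*√382290299/478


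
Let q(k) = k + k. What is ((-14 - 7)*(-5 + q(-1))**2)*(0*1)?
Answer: 0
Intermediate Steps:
q(k) = 2*k
((-14 - 7)*(-5 + q(-1))**2)*(0*1) = ((-14 - 7)*(-5 + 2*(-1))**2)*(0*1) = -21*(-5 - 2)**2*0 = -21*(-7)**2*0 = -21*49*0 = -1029*0 = 0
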